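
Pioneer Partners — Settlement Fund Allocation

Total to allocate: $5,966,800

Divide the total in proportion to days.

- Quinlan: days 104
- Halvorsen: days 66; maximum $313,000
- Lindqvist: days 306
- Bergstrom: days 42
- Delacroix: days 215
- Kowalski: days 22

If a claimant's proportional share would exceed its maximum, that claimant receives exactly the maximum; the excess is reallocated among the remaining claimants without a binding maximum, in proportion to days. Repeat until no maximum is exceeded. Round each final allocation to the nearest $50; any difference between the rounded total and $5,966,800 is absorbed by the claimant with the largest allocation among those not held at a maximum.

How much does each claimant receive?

Quinlan: $853,400 | Halvorsen: $313,000 | Lindqvist: $2,510,950 | Bergstrom: $344,650 | Delacroix: $1,764,250 | Kowalski: $180,550

Days total: 755.
Pro-rata shares before constraints: Quinlan 821,916.82; Halvorsen 521,601.06; Lindqvist 2,418,332.19; Bergstrom 331,927.95; Delacroix 1,699,154.97; Kowalski 173,867.02.
Capped: Halvorsen ($313,000); remaining pool $5,653,800 reallocated over remaining days 689.
Shares after redistribution: Quinlan 853,403.77 → $853,400; Lindqvist 2,510,976.49 → $2,511,000; Bergstrom 344,643.83 → $344,650; Delacroix 1,764,248.19 → $1,764,250; Kowalski 180,527.72 → $180,550.
Rounding difference −$50 applied to Lindqvist → $2,510,950.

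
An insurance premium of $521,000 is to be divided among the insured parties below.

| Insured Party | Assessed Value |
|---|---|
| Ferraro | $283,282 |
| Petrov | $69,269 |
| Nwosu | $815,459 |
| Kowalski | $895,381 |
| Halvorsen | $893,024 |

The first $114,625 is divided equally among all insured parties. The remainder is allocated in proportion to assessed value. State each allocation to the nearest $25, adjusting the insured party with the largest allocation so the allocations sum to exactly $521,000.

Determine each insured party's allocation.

$114,625 shared equally gives $22,925 per insured party.
Remainder $406,375 by assessed value (total 2,956,415): Ferraro 38,938.62 → $38,950; Petrov 9,521.39 → $9,525; Nwosu 112,089.19 → $112,100; Kowalski 123,074.89 → $123,075; Halvorsen 122,750.91 → $122,750.
Rounding difference −$25 on remainder applied to Kowalski.
Totals: Ferraro $22,925 + $38,950 = $61,875; Petrov $22,925 + $9,525 = $32,450; Nwosu $22,925 + $112,100 = $135,025; Kowalski $22,925 + $123,050 = $145,975; Halvorsen $22,925 + $122,750 = $145,675.

Ferraro: $61,875 · Petrov: $32,450 · Nwosu: $135,025 · Kowalski: $145,975 · Halvorsen: $145,675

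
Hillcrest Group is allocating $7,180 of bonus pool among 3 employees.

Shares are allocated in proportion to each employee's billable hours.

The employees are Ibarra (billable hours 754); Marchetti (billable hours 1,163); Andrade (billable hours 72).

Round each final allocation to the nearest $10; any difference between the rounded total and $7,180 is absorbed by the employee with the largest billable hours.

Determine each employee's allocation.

Combined billable hours = 754 + 1,163 + 72 = 1,989.
Pro-rata amounts: Ibarra 2,721.83; Marchetti 4,198.26; Andrade 259.91.
At nearest $10: Ibarra $2,720; Marchetti $4,200; Andrade $260. Sum = $7,180.
No rounding difference to absorb.

Ibarra: $2,720; Marchetti: $4,200; Andrade: $260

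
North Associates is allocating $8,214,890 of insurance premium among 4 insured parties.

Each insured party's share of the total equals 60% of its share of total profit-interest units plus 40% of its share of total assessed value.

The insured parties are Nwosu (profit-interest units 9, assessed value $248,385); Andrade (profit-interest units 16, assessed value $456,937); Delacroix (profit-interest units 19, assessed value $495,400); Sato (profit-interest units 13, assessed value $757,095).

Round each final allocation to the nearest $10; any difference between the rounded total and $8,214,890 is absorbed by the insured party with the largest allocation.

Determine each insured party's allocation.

Nwosu: $1,195,140; Andrade: $2,150,470; Delacroix: $2,474,450; Sato: $2,394,830

Profit-interest units total 57; assessed value total 1,957,817.
Blended shares (60% profit-interest units + 40% assessed value): Nwosu 0.1455; Andrade 0.2618; Delacroix 0.3012; Sato 0.2915.
Proportional shares: Nwosu 1,195,136.53; Andrade 2,150,473.20; Delacroix 2,474,446.21; Sato 2,394,834.05.
At nearest $10: Nwosu $1,195,140; Andrade $2,150,470; Delacroix $2,474,450; Sato $2,394,830. Sum = $8,214,890.
Sum already equals the total — no adjustment.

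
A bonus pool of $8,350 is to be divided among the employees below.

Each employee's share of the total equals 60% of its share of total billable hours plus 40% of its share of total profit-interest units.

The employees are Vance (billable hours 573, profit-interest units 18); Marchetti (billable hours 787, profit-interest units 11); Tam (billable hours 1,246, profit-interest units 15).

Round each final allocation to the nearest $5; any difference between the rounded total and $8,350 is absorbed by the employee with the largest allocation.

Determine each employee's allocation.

Billable hours total 2,606; profit-interest units total 44.
Blended shares (60% billable hours + 40% profit-interest units): Vance 0.2956; Marchetti 0.2812; Tam 0.4232.
Raw shares: Vance 2,467.95; Marchetti 2,348.00; Tam 3,534.05.
Rounded to nearest $5: Vance $2,470; Marchetti $2,350; Tam $3,535. Sum = $8,355.
Difference $8,350 − $8,355 = −$5 applied to largest allocation (Tam): Tam becomes $3,530.

Vance: $2,470 | Marchetti: $2,350 | Tam: $3,530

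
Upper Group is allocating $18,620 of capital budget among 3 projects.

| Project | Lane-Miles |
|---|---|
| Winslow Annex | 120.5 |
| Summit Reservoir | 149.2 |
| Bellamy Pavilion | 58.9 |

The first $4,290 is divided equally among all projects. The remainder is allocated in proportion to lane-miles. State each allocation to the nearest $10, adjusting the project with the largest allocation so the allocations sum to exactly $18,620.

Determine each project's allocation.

First tranche $4,290 split equally: $1,430 each.
Remainder $14,330 by lane-miles (total 328.6): Winslow Annex 5,254.91 → $5,250; Summit Reservoir 6,506.50 → $6,510; Bellamy Pavilion 2,568.58 → $2,570.
Totals: Winslow Annex $1,430 + $5,250 = $6,680; Summit Reservoir $1,430 + $6,510 = $7,940; Bellamy Pavilion $1,430 + $2,570 = $4,000.

Winslow Annex: $6,680 | Summit Reservoir: $7,940 | Bellamy Pavilion: $4,000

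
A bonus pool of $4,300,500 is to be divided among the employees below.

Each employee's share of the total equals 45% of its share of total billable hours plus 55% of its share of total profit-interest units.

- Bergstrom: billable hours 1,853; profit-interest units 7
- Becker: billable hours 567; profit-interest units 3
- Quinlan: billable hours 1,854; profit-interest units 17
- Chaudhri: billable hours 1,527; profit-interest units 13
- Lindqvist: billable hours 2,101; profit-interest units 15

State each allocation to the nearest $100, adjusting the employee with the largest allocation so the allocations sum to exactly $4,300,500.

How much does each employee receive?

Bergstrom: $754,800 | Becker: $267,900 | Quinlan: $1,185,200 | Chaudhri: $933,000 | Lindqvist: $1,159,600

Billable hours total 7,902; profit-interest units total 55.
Blended shares (45% billable hours + 55% profit-interest units): Bergstrom 0.1755; Becker 0.0623; Quinlan 0.2756; Chaudhri 0.2170; Lindqvist 0.2696.
Unrounded shares: Bergstrom 754,840.61; Becker 267,875.11; Quinlan 1,185,135.51; Chaudhri 933,032.17; Lindqvist 1,159,616.60.
At nearest $100: Bergstrom $754,800; Becker $267,900; Quinlan $1,185,100; Chaudhri $933,000; Lindqvist $1,159,600. Sum = $4,300,400.
Difference $4,300,500 − $4,300,400 = +$100 applied to largest allocation (Quinlan): Quinlan becomes $1,185,200.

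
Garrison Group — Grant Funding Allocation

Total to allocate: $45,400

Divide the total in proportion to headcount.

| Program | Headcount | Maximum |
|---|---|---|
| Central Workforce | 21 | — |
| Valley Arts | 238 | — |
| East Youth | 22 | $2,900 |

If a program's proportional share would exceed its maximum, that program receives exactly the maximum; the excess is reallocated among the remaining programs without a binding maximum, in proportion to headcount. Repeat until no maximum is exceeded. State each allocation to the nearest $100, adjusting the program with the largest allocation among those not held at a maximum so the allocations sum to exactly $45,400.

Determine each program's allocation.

Total headcount = 281.
Unconstrained shares: Central Workforce 3,392.88; Valley Arts 38,452.67; East Youth 3,554.45.
Cap binds for East Youth ($2,900); remaining pool $42,500 reallocated over remaining headcount 259.
Remaining shares: Central Workforce 3,445.95 → $3,400; Valley Arts 39,054.05 → $39,100.

Central Workforce: $3,400 · Valley Arts: $39,100 · East Youth: $2,900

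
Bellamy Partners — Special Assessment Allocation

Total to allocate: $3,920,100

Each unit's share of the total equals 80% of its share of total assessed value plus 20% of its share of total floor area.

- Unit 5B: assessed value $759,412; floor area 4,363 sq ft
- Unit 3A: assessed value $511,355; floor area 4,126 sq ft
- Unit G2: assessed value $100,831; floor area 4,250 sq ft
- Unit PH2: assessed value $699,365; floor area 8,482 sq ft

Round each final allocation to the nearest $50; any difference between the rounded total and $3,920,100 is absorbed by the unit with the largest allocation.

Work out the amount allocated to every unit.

Unit 5B: $1,311,200 · Unit 3A: $926,800 · Unit G2: $309,700 · Unit PH2: $1,372,400

Assessed value total 2,070,963; floor area total 21,221.
Composite weights (80% assessed value + 20% floor area): Unit 5B 0.3345; Unit 3A 0.2364; Unit G2 0.0790; Unit PH2 0.3501.
Raw shares: Unit 5B 1,311,178.32; Unit 3A 926,787.04; Unit G2 309,707.68; Unit PH2 1,372,426.97.
Rounded to nearest $50: Unit 5B $1,311,200; Unit 3A $926,800; Unit G2 $309,700; Unit PH2 $1,372,450. Sum = $3,920,150.
Difference $3,920,100 − $3,920,150 = −$50 applied to largest allocation (Unit PH2): Unit PH2 becomes $1,372,400.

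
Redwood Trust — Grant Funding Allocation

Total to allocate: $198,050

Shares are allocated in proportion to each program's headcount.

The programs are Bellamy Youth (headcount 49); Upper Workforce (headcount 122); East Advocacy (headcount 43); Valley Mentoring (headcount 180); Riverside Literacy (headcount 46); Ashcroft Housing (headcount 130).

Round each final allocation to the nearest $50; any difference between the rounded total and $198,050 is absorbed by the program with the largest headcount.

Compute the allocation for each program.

Bellamy Youth: $17,050 · Upper Workforce: $42,400 · East Advocacy: $14,950 · Valley Mentoring: $62,500 · Riverside Literacy: $16,000 · Ashcroft Housing: $45,150

Total headcount = 49 + 122 + 43 + 180 + 46 + 130 = 570.
Unrounded shares: Bellamy Youth 17,025.35; Upper Workforce 42,389.65; East Advocacy 14,940.61; Valley Mentoring 62,542.11; Riverside Literacy 15,982.98; Ashcroft Housing 45,169.30.
At nearest $50: Bellamy Youth $17,050; Upper Workforce $42,400; East Advocacy $14,950; Valley Mentoring $62,550; Riverside Literacy $16,000; Ashcroft Housing $45,150. Sum = $198,100.
Difference $198,050 − $198,100 = −$50 applied to largest headcount (Valley Mentoring): Valley Mentoring becomes $62,500.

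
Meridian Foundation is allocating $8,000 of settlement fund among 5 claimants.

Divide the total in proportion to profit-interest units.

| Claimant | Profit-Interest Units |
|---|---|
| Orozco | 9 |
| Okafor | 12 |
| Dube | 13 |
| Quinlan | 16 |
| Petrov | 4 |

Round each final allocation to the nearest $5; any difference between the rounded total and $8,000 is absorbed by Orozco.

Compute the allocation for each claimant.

Orozco: $1,330; Okafor: $1,780; Dube: $1,925; Quinlan: $2,370; Petrov: $595

Sum of profit-interest units: 54.
Raw shares: Orozco 9/54 × $8,000 = 1,333.33; Okafor 12/54 × $8,000 = 1,777.78; Dube 13/54 × $8,000 = 1,925.93; Quinlan 16/54 × $8,000 = 2,370.37; Petrov 4/54 × $8,000 = 592.59.
After rounding ($5): Orozco $1,335; Okafor $1,780; Dube $1,925; Quinlan $2,370; Petrov $595. Sum = $8,005.
Difference $8,000 − $8,005 = −$5 applied to Orozco: Orozco becomes $1,330.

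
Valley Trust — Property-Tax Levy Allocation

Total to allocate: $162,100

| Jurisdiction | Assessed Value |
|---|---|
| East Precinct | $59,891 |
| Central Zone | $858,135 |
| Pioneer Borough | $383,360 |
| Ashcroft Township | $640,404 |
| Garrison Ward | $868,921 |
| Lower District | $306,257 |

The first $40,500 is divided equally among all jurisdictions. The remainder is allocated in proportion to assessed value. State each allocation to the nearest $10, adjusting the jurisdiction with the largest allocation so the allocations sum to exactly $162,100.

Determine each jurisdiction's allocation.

Equal tier: $40,500 ÷ 6 = $6,750 apiece.
Remainder $121,600 by assessed value (total 3,116,968): East Precinct 2,336.48 → $2,340; Central Zone 33,477.80 → $33,480; Pioneer Borough 14,955.74 → $14,960; Ashcroft Township 24,983.61 → $24,980; Garrison Ward 33,898.58 → $33,900; Lower District 11,947.78 → $11,950.
Rounding difference −$10 on remainder applied to Garrison Ward.
Totals: East Precinct $6,750 + $2,340 = $9,090; Central Zone $6,750 + $33,480 = $40,230; Pioneer Borough $6,750 + $14,960 = $21,710; Ashcroft Township $6,750 + $24,980 = $31,730; Garrison Ward $6,750 + $33,890 = $40,640; Lower District $6,750 + $11,950 = $18,700.

East Precinct: $9,090 | Central Zone: $40,230 | Pioneer Borough: $21,710 | Ashcroft Township: $31,730 | Garrison Ward: $40,640 | Lower District: $18,700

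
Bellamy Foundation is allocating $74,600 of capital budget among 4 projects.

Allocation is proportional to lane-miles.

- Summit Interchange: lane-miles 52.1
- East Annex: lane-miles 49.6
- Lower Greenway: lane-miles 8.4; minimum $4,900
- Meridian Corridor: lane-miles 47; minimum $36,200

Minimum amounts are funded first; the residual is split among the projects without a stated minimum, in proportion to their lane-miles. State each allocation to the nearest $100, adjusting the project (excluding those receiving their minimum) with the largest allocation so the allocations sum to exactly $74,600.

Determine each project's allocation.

Summit Interchange: $17,200 · East Annex: $16,300 · Lower Greenway: $4,900 · Meridian Corridor: $36,200

Minimums first: Lower Greenway $4,900; Meridian Corridor $36,200. Residual $33,500.
Residual split over remaining lane-miles 101.7: Summit Interchange 17,161.75 → $17,200; East Annex 16,338.25 → $16,300.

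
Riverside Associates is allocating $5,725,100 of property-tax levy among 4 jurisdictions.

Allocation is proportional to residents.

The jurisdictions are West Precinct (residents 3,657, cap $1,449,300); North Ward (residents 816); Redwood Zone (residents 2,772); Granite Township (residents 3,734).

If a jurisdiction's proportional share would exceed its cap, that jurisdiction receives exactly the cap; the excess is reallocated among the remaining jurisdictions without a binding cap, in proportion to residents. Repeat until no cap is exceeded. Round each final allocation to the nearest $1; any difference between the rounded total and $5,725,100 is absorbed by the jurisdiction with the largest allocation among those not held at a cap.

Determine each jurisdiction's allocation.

West Precinct: $1,449,300 | North Ward: $476,516 | Redwood Zone: $1,618,754 | Granite Township: $2,180,530

Residents total: 10,979.
Pro-rata shares before constraints: West Precinct 1,906,976.11; North Ward 425,510.67; Redwood Zone 1,445,484.76; Granite Township 1,947,128.46.
Cap binds for West Precinct ($1,449,300); residual $4,275,800 reallocated over remaining residents 7,322.
Redistributed shares: North Ward 476,516.36 → $476,516; Redwood Zone 1,618,754.11 → $1,618,754; Granite Township 2,180,529.53 → $2,180,530.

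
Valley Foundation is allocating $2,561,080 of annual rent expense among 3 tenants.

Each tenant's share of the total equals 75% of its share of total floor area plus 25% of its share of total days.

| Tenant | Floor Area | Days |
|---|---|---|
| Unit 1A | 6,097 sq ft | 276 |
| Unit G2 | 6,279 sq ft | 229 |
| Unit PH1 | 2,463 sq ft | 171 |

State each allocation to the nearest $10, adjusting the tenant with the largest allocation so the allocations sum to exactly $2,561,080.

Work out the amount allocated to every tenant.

Unit 1A: $1,050,630; Unit G2: $1,029,670; Unit PH1: $480,780

Totals — floor area 14,839, days 676.
Combined weights (75% floor area + 25% days): Unit 1A 0.4102; Unit G2 0.4020; Unit PH1 0.1877.
Proportional shares: Unit 1A 1,050,628.17; Unit G2 1,029,671.05; Unit PH1 480,780.78.
After rounding ($10): Unit 1A $1,050,630; Unit G2 $1,029,670; Unit PH1 $480,780. Sum = $2,561,080.
Rounded total matches; no reconciliation needed.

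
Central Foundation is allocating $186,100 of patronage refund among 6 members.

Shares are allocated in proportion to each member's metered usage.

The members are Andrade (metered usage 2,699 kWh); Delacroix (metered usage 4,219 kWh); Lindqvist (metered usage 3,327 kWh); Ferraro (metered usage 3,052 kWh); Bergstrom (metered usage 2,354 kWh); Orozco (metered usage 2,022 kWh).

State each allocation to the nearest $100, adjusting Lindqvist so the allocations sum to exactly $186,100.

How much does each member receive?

Sum of metered usage: 17,673.
Raw shares: Andrade 2,699/17,673 × $186,100 = 28,420.98; Delacroix 4,219/17,673 × $186,100 = 44,426.86; Lindqvist 3,327/17,673 × $186,100 = 35,033.93; Ferraro 3,052/17,673 × $186,100 = 32,138.13; Bergstrom 2,354/17,673 × $186,100 = 24,788.06; Orozco 2,022/17,673 × $186,100 = 21,292.04.
At nearest $100: Andrade $28,400; Delacroix $44,400; Lindqvist $35,000; Ferraro $32,100; Bergstrom $24,800; Orozco $21,300. Sum = $186,000.
Difference $186,100 − $186,000 = +$100 applied to Lindqvist: Lindqvist becomes $35,100.

Andrade: $28,400 | Delacroix: $44,400 | Lindqvist: $35,100 | Ferraro: $32,100 | Bergstrom: $24,800 | Orozco: $21,300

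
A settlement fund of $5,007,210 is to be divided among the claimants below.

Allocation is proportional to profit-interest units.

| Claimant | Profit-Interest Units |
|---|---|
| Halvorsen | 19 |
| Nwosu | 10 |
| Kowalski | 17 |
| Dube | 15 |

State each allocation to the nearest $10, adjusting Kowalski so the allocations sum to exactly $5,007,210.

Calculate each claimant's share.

Halvorsen: $1,559,620 | Nwosu: $820,850 | Kowalski: $1,395,460 | Dube: $1,231,280

Total profit-interest units = 61.
Raw shares: Halvorsen 19/61 × $5,007,210 = 1,559,622.79; Nwosu 10/61 × $5,007,210 = 820,854.10; Kowalski 17/61 × $5,007,210 = 1,395,451.97; Dube 15/61 × $5,007,210 = 1,231,281.15.
At nearest $10: Halvorsen $1,559,620; Nwosu $820,850; Kowalski $1,395,450; Dube $1,231,280. Sum = $5,007,200.
Difference $5,007,210 − $5,007,200 = +$10 applied to Kowalski: Kowalski becomes $1,395,460.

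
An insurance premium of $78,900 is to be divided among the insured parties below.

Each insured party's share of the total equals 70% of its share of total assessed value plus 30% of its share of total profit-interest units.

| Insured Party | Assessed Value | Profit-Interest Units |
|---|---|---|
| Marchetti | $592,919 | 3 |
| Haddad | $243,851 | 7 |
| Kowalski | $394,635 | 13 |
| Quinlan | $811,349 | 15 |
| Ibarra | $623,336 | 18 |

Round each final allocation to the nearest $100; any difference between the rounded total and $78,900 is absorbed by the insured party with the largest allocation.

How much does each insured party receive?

Assessed value total 2,666,090; profit-interest units total 56.
Composite weights (70% assessed value + 30% profit-interest units): Marchetti 0.1717; Haddad 0.1015; Kowalski 0.1733; Quinlan 0.2934; Ibarra 0.2601.
Pro-rata amounts: Marchetti 13,550.79; Haddad 8,010.30; Kowalski 13,669.97; Quinlan 23,147.87; Ibarra 20,521.07.
At nearest $100: Marchetti $13,600; Haddad $8,000; Kowalski $13,700; Quinlan $23,100; Ibarra $20,500. Sum = $78,900.
Rounded total matches; no reconciliation needed.

Marchetti: $13,600 | Haddad: $8,000 | Kowalski: $13,700 | Quinlan: $23,100 | Ibarra: $20,500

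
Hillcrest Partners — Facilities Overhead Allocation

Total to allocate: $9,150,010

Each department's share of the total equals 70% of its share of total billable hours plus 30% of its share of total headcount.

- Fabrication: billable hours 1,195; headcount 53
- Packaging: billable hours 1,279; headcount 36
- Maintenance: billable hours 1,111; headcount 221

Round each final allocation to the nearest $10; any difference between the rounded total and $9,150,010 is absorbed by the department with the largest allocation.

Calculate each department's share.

Totals — billable hours 3,585, headcount 310.
Composite weights (70% billable hours + 30% headcount): Fabrication 0.2846; Packaging 0.2846; Maintenance 0.4308.
Unrounded shares: Fabrication 2,604,309.30; Packaging 2,603,852.35; Maintenance 3,941,848.35.
Rounded to nearest $10: Fabrication $2,604,310; Packaging $2,603,850; Maintenance $3,941,850. Sum = $9,150,010.
Rounded total matches; no reconciliation needed.

Fabrication: $2,604,310 | Packaging: $2,603,850 | Maintenance: $3,941,850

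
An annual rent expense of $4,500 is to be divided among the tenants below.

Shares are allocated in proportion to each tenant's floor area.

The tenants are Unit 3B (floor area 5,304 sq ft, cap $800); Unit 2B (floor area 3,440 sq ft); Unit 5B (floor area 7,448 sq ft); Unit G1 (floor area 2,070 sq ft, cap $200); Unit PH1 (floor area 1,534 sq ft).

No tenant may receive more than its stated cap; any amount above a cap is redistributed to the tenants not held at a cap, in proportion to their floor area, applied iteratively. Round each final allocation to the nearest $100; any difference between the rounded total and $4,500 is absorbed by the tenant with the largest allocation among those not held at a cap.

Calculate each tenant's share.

Floor area total: 19,796.
Unconstrained shares: Unit 3B 1,205.70; Unit 2B 781.98; Unit 5B 1,693.07; Unit G1 470.55; Unit PH1 348.71.
Capped: Unit 3B ($800), Unit G1 ($200); residual $3,500 reallocated over remaining floor area 12,422.
Shares after redistribution: Unit 2B 969.25 → $1,000; Unit 5B 2,098.53 → $2,100; Unit PH1 432.22 → $400.

Unit 3B: $800 | Unit 2B: $1,000 | Unit 5B: $2,100 | Unit G1: $200 | Unit PH1: $400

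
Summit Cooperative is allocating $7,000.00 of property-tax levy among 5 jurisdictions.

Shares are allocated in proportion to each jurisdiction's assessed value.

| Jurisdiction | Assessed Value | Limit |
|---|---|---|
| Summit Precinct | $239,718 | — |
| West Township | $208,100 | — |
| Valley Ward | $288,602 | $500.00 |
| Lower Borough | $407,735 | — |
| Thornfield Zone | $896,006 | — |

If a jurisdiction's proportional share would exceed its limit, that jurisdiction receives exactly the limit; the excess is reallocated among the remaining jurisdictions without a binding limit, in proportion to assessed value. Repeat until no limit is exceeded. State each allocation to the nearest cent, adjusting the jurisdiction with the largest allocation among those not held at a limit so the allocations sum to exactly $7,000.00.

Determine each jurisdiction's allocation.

Total assessed value = 2,040,161.
Pro-rata shares before constraints: Summit Precinct 822.4969; West Township 714.0123; Valley Ward 990.2228; Lower Borough 1,398.9803; Thornfield Zone 3,074.2878.
Cap binds for Valley Ward ($500.00); residual $6,500.00 reallocated over remaining assessed value 1,751,559.
Shares after redistribution: Summit Precinct 889.5886 → $889.59; West Township 772.2549 → $772.25; Lower Borough 1,513.0963 → $1,513.10; Thornfield Zone 3,325.0601 → $3,325.06.

Summit Precinct: $889.59; West Township: $772.25; Valley Ward: $500.00; Lower Borough: $1,513.10; Thornfield Zone: $3,325.06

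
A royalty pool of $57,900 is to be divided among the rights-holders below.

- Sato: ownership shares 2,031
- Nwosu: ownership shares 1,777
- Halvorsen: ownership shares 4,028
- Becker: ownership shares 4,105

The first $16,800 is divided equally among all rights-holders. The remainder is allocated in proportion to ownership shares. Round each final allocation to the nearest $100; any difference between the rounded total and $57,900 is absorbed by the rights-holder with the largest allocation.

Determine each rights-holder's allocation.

Sato: $11,200 | Nwosu: $10,300 | Halvorsen: $18,100 | Becker: $18,300

First tranche $16,800 split equally: $4,200 each.
Remainder $41,100 by ownership shares (total 11,941): Sato 6,990.55 → $7,000; Nwosu 6,116.30 → $6,100; Halvorsen 13,864.06 → $13,900; Becker 14,129.09 → $14,100.
Totals: Sato $4,200 + $7,000 = $11,200; Nwosu $4,200 + $6,100 = $10,300; Halvorsen $4,200 + $13,900 = $18,100; Becker $4,200 + $14,100 = $18,300.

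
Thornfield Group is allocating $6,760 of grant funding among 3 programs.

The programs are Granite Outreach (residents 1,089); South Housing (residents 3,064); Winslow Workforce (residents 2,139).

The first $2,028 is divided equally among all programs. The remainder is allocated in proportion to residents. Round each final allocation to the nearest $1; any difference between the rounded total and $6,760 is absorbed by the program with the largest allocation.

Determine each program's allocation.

$2,028 shared equally gives $676 per program.
Remainder $4,732 by residents (total 6,292): Granite Outreach 819.00 → $819; South Housing 2,304.33 → $2,304; Winslow Workforce 1,608.67 → $1,609.
Totals: Granite Outreach $676 + $819 = $1,495; South Housing $676 + $2,304 = $2,980; Winslow Workforce $676 + $1,609 = $2,285.

Granite Outreach: $1,495; South Housing: $2,980; Winslow Workforce: $2,285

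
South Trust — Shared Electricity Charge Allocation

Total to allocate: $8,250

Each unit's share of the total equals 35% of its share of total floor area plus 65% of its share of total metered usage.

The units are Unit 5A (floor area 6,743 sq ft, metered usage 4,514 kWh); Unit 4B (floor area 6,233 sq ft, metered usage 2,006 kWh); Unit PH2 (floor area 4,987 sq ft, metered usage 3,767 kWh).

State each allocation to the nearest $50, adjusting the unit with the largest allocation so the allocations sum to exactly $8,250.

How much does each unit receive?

Floor area total 17,963; metered usage total 10,287.
Composite weights (35% floor area + 65% metered usage): Unit 5A 0.4166; Unit 4B 0.2482; Unit PH2 0.3352.
Pro-rata amounts: Unit 5A 3,437.02; Unit 4B 2,047.64; Unit PH2 2,765.34.
After rounding ($50): Unit 5A $3,450; Unit 4B $2,050; Unit PH2 $2,750. Sum = $8,250.
Rounded total matches; no reconciliation needed.

Unit 5A: $3,450; Unit 4B: $2,050; Unit PH2: $2,750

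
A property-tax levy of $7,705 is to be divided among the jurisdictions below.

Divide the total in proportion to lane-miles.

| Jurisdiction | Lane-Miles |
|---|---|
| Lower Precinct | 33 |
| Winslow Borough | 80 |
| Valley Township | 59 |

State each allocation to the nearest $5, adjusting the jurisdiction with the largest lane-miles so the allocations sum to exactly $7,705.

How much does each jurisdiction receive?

Total lane-miles = 172.
Proportional shares: Lower Precinct 33/172 × $7,705 = 1,478.28; Winslow Borough 80/172 × $7,705 = 3,583.72; Valley Township 59/172 × $7,705 = 2,642.99.
Rounded to nearest $5: Lower Precinct $1,480; Winslow Borough $3,585; Valley Township $2,645. Sum = $7,710.
Difference $7,705 − $7,710 = −$5 applied to largest lane-miles (Winslow Borough): Winslow Borough becomes $3,580.

Lower Precinct: $1,480; Winslow Borough: $3,580; Valley Township: $2,645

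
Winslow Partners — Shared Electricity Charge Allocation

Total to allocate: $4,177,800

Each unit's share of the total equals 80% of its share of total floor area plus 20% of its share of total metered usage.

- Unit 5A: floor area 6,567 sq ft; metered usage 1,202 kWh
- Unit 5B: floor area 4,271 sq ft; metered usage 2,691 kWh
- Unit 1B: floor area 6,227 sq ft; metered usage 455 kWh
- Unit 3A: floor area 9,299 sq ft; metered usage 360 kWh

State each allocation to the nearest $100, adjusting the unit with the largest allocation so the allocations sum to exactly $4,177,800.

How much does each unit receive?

Totals — floor area 26,364, metered usage 4,708.
Combined weights (80% floor area + 20% metered usage): Unit 5A 0.2503; Unit 5B 0.2439; Unit 1B 0.2083; Unit 3A 0.2975.
Unrounded shares: Unit 5A 1,045,844.37; Unit 5B 1,019,036.56; Unit 1B 870,166.54; Unit 3A 1,242,752.53.
Rounded to nearest $100: Unit 5A $1,045,800; Unit 5B $1,019,000; Unit 1B $870,200; Unit 3A $1,242,800. Sum = $4,177,800.
No rounding difference to absorb.

Unit 5A: $1,045,800; Unit 5B: $1,019,000; Unit 1B: $870,200; Unit 3A: $1,242,800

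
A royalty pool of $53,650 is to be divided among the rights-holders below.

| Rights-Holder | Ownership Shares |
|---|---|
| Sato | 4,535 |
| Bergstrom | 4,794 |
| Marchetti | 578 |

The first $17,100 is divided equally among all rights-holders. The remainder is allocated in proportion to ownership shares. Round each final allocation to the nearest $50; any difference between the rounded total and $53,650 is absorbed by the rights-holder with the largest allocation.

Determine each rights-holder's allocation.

Equal tier: $17,100 ÷ 3 = $5,700 apiece.
Remainder $36,550 by ownership shares (total 9,907): Sato 16,731.02 → $16,750; Bergstrom 17,686.55 → $17,700; Marchetti 2,132.42 → $2,150.
Rounding difference −$50 on remainder applied to Bergstrom.
Totals: Sato $5,700 + $16,750 = $22,450; Bergstrom $5,700 + $17,650 = $23,350; Marchetti $5,700 + $2,150 = $7,850.

Sato: $22,450 · Bergstrom: $23,350 · Marchetti: $7,850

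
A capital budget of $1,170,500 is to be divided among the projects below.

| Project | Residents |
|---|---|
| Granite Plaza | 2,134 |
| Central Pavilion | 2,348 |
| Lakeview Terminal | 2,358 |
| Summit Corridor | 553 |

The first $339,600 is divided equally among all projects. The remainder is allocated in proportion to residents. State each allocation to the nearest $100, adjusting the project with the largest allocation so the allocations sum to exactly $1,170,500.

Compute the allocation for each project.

First tranche $339,600 split equally: $84,900 each.
Remainder $830,900 by residents (total 7,393): Granite Plaza 239,840.47 → $239,800; Central Pavilion 263,891.95 → $263,900; Lakeview Terminal 265,015.85 → $265,000; Summit Corridor 62,151.72 → $62,200.
Totals: Granite Plaza $84,900 + $239,800 = $324,700; Central Pavilion $84,900 + $263,900 = $348,800; Lakeview Terminal $84,900 + $265,000 = $349,900; Summit Corridor $84,900 + $62,200 = $147,100.

Granite Plaza: $324,700 | Central Pavilion: $348,800 | Lakeview Terminal: $349,900 | Summit Corridor: $147,100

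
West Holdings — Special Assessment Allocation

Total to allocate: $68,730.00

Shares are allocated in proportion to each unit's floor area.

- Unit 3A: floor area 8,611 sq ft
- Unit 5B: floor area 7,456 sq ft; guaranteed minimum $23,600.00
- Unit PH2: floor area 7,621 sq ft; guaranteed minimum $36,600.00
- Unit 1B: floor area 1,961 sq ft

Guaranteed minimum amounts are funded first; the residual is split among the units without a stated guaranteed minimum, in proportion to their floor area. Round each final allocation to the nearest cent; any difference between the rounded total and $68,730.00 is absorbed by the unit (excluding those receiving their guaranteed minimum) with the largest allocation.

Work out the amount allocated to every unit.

Guaranteed amounts: Unit 5B $23,600.00; Unit PH2 $36,600.00. Balance $8,530.00.
Balance split over remaining floor area 10,572: Unit 3A 6,947.7705 → $6,947.77; Unit 1B 1,582.2295 → $1,582.23.

Unit 3A: $6,947.77 · Unit 5B: $23,600.00 · Unit PH2: $36,600.00 · Unit 1B: $1,582.23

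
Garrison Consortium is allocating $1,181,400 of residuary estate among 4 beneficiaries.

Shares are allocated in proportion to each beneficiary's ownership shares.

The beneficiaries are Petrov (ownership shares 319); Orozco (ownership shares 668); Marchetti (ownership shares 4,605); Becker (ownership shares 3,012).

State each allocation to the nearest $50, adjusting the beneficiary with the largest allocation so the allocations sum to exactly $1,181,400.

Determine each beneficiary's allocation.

Petrov: $43,800 · Orozco: $91,700 · Marchetti: $632,350 · Becker: $413,550

Sum of ownership shares: 8,604.
Pro-rata amounts: Petrov 319/8,604 × $1,181,400 = 43,801.32; Orozco 668/8,604 × $1,181,400 = 91,721.90; Marchetti 4,605/8,604 × $1,181,400 = 632,304.39; Becker 3,012/8,604 × $1,181,400 = 413,572.38.
Rounded to nearest $50: Petrov $43,800; Orozco $91,700; Marchetti $632,300; Becker $413,550. Sum = $1,181,350.
Difference $1,181,400 − $1,181,350 = +$50 applied to largest allocation (Marchetti): Marchetti becomes $632,350.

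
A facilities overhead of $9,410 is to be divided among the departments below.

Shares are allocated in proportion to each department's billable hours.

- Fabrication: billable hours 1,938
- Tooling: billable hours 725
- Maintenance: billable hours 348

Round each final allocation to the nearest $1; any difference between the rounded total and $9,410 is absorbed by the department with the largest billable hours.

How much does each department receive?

Billable hours total: 3,011.
Raw shares: Fabrication 1,938/3,011 × $9,410 = 6,056.65; Tooling 725/3,011 × $9,410 = 2,265.78; Maintenance 348/3,011 × $9,410 = 1,087.57.
Rounded to nearest $1: Fabrication $6,057; Tooling $2,266; Maintenance $1,088. Sum = $9,411.
Difference $9,410 − $9,411 = −$1 applied to largest billable hours (Fabrication): Fabrication becomes $6,056.

Fabrication: $6,056; Tooling: $2,266; Maintenance: $1,088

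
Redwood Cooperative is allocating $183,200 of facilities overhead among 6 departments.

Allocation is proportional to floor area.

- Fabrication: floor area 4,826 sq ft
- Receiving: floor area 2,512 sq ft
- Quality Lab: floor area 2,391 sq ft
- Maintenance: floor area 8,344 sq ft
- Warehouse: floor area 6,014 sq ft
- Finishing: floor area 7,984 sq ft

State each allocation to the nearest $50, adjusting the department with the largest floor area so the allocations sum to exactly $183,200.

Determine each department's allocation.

Fabrication: $27,550; Receiving: $14,350; Quality Lab: $13,650; Maintenance: $47,700; Warehouse: $34,350; Finishing: $45,600

Total floor area = 32,071.
Raw shares: Fabrication 4,826/32,071 × $183,200 = 27,567.68; Receiving 2,512/32,071 × $183,200 = 14,349.36; Quality Lab 2,391/32,071 × $183,200 = 13,658.17; Maintenance 8,344/32,071 × $183,200 = 47,663.65; Warehouse 6,014/32,071 × $183,200 = 34,353.93; Finishing 7,984/32,071 × $183,200 = 45,607.21.
At nearest $50: Fabrication $27,550; Receiving $14,350; Quality Lab $13,650; Maintenance $47,650; Warehouse $34,350; Finishing $45,600. Sum = $183,150.
Difference $183,200 − $183,150 = +$50 applied to largest floor area (Maintenance): Maintenance becomes $47,700.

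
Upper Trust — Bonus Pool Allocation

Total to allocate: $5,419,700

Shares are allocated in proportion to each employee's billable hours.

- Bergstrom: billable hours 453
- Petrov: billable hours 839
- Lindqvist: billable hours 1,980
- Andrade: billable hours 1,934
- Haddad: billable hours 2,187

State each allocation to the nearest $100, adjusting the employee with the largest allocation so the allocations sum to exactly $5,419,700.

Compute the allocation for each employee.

Bergstrom: $332,100 | Petrov: $615,100 | Lindqvist: $1,451,500 | Andrade: $1,417,800 | Haddad: $1,603,200

Billable hours total: 7,393.
Raw shares: Bergstrom 453/7,393 × $5,419,700 = 332,087.66; Petrov 839/7,393 × $5,419,700 = 615,058.61; Lindqvist 1,980/7,393 × $5,419,700 = 1,451,508.99; Andrade 1,934/7,393 × $5,419,700 = 1,417,787.07; Haddad 2,187/7,393 × $5,419,700 = 1,603,257.66.
At nearest $100: Bergstrom $332,100; Petrov $615,100; Lindqvist $1,451,500; Andrade $1,417,800; Haddad $1,603,300. Sum = $5,419,800.
Difference $5,419,700 − $5,419,800 = −$100 applied to largest allocation (Haddad): Haddad becomes $1,603,200.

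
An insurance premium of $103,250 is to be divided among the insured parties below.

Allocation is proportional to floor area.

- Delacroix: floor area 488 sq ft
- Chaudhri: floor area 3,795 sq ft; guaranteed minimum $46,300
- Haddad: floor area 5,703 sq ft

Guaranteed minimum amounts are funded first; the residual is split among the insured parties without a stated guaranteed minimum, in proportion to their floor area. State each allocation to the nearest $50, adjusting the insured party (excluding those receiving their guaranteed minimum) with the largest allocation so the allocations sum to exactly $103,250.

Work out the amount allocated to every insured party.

Delacroix: $4,500; Chaudhri: $46,300; Haddad: $52,450

Guaranteed amounts: Chaudhri $46,300. Balance $56,950.
Balance split over remaining floor area 6,191: Delacroix 4,489.03 → $4,500; Haddad 52,460.97 → $52,450.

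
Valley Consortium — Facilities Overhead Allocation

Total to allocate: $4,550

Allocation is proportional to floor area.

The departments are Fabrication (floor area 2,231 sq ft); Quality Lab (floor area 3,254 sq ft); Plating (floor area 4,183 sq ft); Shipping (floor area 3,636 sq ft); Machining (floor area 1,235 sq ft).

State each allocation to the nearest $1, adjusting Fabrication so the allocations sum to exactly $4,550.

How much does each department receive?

Fabrication: $699 | Quality Lab: $1,018 | Plating: $1,309 | Shipping: $1,138 | Machining: $386

Total floor area = 14,539.
Pro-rata amounts: Fabrication 2,231/14,539 × $4,550 = 698.19; Quality Lab 3,254/14,539 × $4,550 = 1,018.34; Plating 4,183/14,539 × $4,550 = 1,309.08; Shipping 3,636/14,539 × $4,550 = 1,137.89; Machining 1,235/14,539 × $4,550 = 386.49.
Rounded to nearest $1: Fabrication $698; Quality Lab $1,018; Plating $1,309; Shipping $1,138; Machining $386. Sum = $4,549.
Difference $4,550 − $4,549 = +$1 applied to Fabrication: Fabrication becomes $699.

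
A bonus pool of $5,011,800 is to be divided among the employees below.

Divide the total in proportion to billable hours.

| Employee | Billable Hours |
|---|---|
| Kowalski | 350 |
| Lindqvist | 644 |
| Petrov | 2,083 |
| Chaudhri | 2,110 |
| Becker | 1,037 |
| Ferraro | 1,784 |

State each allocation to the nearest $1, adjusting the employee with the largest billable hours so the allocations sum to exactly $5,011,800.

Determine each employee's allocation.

Sum of billable hours: 8,008.
Unrounded shares: Kowalski 350/8,008 × $5,011,800 = 219,047.20; Lindqvist 644/8,008 × $5,011,800 = 403,046.85; Petrov 2,083/8,008 × $5,011,800 = 1,303,643.78; Chaudhri 2,110/8,008 × $5,011,800 = 1,320,541.71; Becker 1,037/8,008 × $5,011,800 = 649,005.57; Ferraro 1,784/8,008 × $5,011,800 = 1,116,514.89.
After rounding ($1): Kowalski $219,047; Lindqvist $403,047; Petrov $1,303,644; Chaudhri $1,320,542; Becker $649,006; Ferraro $1,116,515. Sum = $5,011,801.
Difference $5,011,800 − $5,011,801 = −$1 applied to largest billable hours (Chaudhri): Chaudhri becomes $1,320,541.

Kowalski: $219,047; Lindqvist: $403,047; Petrov: $1,303,644; Chaudhri: $1,320,541; Becker: $649,006; Ferraro: $1,116,515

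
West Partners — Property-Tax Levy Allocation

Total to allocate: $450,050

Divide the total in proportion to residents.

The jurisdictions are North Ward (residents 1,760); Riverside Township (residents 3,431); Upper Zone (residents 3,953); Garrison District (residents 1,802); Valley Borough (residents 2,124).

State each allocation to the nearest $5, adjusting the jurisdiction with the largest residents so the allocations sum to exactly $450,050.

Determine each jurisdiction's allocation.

Residents total: 13,070.
Pro-rata amounts: North Ward 1,760/13,070 × $450,050 = 60,603.52; Riverside Township 3,431/13,070 × $450,050 = 118,142.43; Upper Zone 3,953/13,070 × $450,050 = 136,116.88; Garrison District 1,802/13,070 × $450,050 = 62,049.74; Valley Borough 2,124/13,070 × $450,050 = 73,137.43.
At nearest $5: North Ward $60,605; Riverside Township $118,140; Upper Zone $136,115; Garrison District $62,050; Valley Borough $73,135. Sum = $450,045.
Difference $450,050 − $450,045 = +$5 applied to largest residents (Upper Zone): Upper Zone becomes $136,120.

North Ward: $60,605; Riverside Township: $118,140; Upper Zone: $136,120; Garrison District: $62,050; Valley Borough: $73,135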